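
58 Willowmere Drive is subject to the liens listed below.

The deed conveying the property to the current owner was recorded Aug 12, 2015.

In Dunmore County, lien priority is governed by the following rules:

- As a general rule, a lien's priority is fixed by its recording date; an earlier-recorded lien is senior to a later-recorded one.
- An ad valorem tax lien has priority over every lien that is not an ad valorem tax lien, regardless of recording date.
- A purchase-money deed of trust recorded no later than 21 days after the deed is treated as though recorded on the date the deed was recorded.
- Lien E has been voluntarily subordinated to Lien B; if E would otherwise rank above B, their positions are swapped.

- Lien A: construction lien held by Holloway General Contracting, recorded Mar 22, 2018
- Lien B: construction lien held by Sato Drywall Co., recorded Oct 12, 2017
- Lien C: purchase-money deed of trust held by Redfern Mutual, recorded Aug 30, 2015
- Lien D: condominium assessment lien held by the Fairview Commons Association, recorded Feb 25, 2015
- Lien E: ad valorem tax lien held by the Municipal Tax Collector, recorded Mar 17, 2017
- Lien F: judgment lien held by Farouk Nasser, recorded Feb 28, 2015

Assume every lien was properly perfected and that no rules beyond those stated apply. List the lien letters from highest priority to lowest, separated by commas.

Effective dates after the stated exceptions: C relates back to the deed date Aug 12, 2015.
E, as an ad valorem tax lien, has superpriority and ranks first.
Remaining liens by effective date: D (Feb 25, 2015), F (Feb 28, 2015), C (Aug 12, 2015), B (Oct 12, 2017), A (Mar 22, 2018).
E would otherwise be senior to B, so under the subordination agreement E and B exchange positions.

B, D, F, C, E, A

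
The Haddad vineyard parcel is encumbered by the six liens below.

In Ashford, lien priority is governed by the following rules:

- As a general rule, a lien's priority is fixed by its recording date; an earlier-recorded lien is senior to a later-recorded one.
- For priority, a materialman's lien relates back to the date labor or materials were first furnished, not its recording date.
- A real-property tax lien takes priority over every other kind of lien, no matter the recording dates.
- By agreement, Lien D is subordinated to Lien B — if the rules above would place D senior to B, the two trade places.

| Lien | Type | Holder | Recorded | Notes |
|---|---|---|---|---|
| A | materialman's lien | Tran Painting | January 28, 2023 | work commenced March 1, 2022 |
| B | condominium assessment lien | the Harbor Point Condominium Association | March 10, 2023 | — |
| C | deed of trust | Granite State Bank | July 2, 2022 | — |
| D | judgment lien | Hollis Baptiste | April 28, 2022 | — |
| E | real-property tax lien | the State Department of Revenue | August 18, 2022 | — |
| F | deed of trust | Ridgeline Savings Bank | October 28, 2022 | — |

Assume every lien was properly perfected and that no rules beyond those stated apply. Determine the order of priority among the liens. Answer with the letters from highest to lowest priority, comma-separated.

E, A, B, C, F, D

Effective dates after the stated exceptions: A relates back to March 1, 2022 (work commenced).
As a real-property tax lien, E is senior to every other lien.
Ordering the rest by effective date: A (March 1, 2022), D (April 28, 2022), C (July 2, 2022), F (October 28, 2022), B (March 10, 2023).
D would otherwise be senior to B, so under the subordination agreement D and B exchange positions.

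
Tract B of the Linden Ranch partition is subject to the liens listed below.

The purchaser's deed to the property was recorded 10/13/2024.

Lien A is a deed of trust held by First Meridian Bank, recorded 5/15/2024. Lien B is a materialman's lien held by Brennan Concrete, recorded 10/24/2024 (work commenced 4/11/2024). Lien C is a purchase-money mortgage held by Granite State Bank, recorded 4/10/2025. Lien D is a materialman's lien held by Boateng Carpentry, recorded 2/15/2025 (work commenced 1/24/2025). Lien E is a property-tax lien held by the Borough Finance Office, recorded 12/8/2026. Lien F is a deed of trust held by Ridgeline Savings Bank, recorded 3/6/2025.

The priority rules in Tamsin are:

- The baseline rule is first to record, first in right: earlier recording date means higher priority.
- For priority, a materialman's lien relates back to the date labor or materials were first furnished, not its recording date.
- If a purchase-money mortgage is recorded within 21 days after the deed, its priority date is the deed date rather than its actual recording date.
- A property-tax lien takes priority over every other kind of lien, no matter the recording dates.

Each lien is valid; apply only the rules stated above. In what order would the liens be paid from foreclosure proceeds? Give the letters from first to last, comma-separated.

Adjusting effective dates: B relates back to 4/11/2024 (work commenced); C was recorded 179 days after the deed, outside the 21-day window, so it keeps its recording date; D is treated as recorded 1/24/2025, the work-commencement date.
E, as a property-tax lien, has superpriority and ranks first.
Ordering the rest by effective date: B (4/11/2024), A (5/15/2024), D (1/24/2025), F (3/6/2025), C (4/10/2025).

E, B, A, D, F, C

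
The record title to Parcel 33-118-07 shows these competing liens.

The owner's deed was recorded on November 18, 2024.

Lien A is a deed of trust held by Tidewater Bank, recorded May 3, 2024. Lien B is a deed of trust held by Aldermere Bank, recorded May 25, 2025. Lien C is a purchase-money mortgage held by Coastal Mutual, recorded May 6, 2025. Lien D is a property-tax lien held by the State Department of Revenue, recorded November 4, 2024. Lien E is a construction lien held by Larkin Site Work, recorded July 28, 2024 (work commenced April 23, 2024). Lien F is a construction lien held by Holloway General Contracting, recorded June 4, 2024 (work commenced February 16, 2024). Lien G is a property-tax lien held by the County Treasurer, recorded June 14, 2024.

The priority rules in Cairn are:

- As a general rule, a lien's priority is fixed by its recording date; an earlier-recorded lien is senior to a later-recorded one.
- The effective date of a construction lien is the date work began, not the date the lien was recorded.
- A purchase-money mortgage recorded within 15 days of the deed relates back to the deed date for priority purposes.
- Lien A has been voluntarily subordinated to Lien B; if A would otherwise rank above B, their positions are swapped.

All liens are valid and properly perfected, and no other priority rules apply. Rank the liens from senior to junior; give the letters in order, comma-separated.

Effective dates: C was recorded 169 days after the deed, outside the 15-day window, so it keeps its recording date; E relates back to April 23, 2024 (work commenced); F is treated as recorded February 16, 2024, the work-commencement date.
By effective date: F (February 16, 2024), E (April 23, 2024), A (May 3, 2024), G (June 14, 2024), D (November 4, 2024), C (May 6, 2025), B (May 25, 2025).
A is senior to B before the subordination, so the two trade places.

F, E, B, G, D, C, A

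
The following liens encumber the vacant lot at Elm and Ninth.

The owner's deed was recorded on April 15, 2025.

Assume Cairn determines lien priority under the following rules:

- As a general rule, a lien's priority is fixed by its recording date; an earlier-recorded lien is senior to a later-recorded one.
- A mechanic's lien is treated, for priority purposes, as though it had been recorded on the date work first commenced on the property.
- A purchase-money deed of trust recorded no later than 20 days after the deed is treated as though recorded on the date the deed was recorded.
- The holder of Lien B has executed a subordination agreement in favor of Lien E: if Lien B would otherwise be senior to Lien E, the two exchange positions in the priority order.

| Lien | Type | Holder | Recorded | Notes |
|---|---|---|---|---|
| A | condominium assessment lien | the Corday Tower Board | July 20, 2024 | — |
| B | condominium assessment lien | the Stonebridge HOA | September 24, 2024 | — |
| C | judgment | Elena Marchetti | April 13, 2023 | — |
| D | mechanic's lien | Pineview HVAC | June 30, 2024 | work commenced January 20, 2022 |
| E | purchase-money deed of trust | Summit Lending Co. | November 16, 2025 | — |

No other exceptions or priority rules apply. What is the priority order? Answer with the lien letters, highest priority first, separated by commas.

Effective dates: D's effective date is January 20, 2022, when work began; E was recorded 215 days after the deed, outside the 20-day window, so it keeps its recording date.
Sorted by effective date: D (January 20, 2022), C (April 13, 2023), A (July 20, 2024), B (September 24, 2024), E (November 16, 2025).
B is senior to E before the subordination, so the two trade places.

D, C, A, E, B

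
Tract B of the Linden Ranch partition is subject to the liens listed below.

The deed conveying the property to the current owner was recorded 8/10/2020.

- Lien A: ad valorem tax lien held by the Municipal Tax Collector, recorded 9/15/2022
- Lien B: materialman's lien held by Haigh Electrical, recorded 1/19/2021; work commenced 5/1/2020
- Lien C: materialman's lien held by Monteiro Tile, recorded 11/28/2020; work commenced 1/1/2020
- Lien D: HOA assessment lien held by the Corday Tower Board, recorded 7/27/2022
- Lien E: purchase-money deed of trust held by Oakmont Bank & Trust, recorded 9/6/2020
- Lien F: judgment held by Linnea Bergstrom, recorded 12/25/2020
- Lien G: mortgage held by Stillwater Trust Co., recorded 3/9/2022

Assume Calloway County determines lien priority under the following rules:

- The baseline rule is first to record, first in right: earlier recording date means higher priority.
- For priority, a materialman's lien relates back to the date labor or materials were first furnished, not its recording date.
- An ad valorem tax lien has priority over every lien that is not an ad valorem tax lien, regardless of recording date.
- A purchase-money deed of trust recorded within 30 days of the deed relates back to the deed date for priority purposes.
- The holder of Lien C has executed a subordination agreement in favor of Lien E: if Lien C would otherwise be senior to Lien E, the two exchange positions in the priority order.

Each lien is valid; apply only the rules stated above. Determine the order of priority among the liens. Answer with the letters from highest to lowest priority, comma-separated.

A, E, B, C, F, G, D

Effective dates: B relates back to 5/1/2020 (work commenced); C's effective date is 1/1/2020, when work began; E's effective date is the deed date, 8/10/2020.
A is an ad valorem tax lien, so it outranks all other liens regardless of date.
Ordering the rest by effective date: C (1/1/2020), B (5/1/2020), E (8/10/2020), F (12/25/2020), G (3/9/2022), D (7/27/2022).
C would otherwise be senior to E, so under the subordination agreement C and E exchange positions.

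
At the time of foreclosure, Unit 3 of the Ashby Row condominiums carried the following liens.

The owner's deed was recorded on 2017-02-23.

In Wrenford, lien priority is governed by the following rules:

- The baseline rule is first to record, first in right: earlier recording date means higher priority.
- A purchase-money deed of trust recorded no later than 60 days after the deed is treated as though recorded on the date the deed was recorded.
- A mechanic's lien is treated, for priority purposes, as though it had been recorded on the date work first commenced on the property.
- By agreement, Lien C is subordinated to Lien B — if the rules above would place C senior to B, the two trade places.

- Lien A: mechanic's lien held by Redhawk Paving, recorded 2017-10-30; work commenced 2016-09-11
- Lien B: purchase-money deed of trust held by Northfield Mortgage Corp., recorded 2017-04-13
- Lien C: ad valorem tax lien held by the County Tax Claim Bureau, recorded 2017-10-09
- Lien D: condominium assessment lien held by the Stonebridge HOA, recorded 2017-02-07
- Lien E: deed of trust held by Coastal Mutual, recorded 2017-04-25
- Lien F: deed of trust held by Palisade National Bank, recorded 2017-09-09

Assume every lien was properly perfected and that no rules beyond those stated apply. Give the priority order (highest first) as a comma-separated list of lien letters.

Effective dates after the stated exceptions: A relates back to 2016-09-11 (work commenced); B relates back to the deed date 2017-02-23.
Sorted by effective date: A (2016-09-11), D (2017-02-07), B (2017-02-23), E (2017-04-25), F (2017-09-09), C (2017-10-09).
C already ranks below B; the subordination has no effect.

A, D, B, E, F, C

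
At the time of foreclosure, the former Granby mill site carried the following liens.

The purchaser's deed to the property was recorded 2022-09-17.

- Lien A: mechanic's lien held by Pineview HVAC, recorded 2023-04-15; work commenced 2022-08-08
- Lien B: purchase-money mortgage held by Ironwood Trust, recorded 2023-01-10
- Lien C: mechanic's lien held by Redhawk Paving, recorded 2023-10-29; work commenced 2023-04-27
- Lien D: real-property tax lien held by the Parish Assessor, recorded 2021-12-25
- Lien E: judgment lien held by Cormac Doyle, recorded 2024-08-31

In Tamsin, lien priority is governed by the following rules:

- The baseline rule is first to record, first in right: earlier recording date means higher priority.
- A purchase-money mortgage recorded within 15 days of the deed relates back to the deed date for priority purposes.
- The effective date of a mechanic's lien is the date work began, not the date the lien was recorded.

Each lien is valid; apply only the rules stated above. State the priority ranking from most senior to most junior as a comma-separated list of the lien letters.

Effective dates after the stated exceptions: A's effective date is 2022-08-08, when work began; B was recorded 115 days after the deed — beyond 15 days — so no relation-back applies; C relates back to 2023-04-27 (work commenced).
By effective date: D (2021-12-25), A (2022-08-08), B (2023-01-10), C (2023-04-27), E (2024-08-31).

D, A, B, C, E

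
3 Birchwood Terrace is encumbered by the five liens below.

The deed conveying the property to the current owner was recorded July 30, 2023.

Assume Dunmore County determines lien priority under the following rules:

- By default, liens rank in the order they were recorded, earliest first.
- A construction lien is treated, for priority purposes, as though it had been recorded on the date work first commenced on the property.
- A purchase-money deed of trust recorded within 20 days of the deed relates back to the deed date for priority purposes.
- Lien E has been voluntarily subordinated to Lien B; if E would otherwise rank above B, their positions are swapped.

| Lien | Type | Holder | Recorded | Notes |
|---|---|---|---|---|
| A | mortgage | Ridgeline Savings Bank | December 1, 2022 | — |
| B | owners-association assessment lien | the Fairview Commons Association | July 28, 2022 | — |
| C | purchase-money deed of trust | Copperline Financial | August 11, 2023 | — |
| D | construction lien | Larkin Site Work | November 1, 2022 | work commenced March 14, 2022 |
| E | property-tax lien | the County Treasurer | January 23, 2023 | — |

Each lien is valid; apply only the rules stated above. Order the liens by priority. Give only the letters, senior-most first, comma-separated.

D, B, A, E, C

Effective dates after the stated exceptions: C was recorded within the 20-day window, so its effective date is the deed date July 30, 2023; D's effective date is March 14, 2022, when work began.
By effective date: D (March 14, 2022), B (July 28, 2022), A (December 1, 2022), E (January 23, 2023), C (July 30, 2023).
E already ranks below B; the subordination has no effect.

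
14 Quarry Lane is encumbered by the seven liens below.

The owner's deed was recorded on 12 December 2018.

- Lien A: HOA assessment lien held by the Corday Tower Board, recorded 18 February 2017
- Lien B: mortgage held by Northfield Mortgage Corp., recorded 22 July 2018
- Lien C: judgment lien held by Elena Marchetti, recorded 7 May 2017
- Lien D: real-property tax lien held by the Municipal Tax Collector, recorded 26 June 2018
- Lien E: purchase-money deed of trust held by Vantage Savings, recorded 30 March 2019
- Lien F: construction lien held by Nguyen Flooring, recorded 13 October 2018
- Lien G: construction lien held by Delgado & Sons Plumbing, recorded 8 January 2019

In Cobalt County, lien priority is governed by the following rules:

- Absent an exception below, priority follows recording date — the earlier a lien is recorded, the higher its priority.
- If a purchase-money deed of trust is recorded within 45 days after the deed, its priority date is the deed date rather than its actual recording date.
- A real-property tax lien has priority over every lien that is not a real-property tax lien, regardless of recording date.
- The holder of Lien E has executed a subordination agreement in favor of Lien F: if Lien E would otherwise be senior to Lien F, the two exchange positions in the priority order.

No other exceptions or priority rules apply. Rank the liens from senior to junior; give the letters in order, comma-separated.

D, A, C, B, F, G, E

Effective dates: E missed the 45-day window (108 days after the deed), so its recording date stands.
D, as a real-property tax lien, has superpriority and ranks first.
Among the remaining liens, by effective date: A (18 February 2017), C (7 May 2017), B (22 July 2018), F (13 October 2018), G (8 January 2019), E (30 March 2019).
E already ranks below F; the subordination has no effect.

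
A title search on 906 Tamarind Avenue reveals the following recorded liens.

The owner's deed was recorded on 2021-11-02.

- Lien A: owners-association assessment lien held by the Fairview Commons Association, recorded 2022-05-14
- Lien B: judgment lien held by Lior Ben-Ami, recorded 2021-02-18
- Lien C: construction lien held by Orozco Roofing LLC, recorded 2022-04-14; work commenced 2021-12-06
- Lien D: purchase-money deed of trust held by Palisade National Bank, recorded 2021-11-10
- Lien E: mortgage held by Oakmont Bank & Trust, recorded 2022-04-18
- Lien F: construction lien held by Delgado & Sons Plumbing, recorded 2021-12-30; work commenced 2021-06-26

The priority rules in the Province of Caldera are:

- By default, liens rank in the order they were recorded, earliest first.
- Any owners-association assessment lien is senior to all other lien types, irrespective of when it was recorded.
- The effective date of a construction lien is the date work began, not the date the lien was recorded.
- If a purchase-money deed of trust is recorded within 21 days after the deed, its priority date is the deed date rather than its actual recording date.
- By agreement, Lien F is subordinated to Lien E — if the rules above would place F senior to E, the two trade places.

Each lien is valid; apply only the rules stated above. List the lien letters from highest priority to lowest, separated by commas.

A, B, E, D, C, F

First, effective dates: C relates back to 2021-12-06 (work commenced); D's effective date is the deed date, 2021-11-02; F relates back to 2021-06-26 (work commenced).
As an owners-association assessment lien, A is senior to every other lien.
Remaining liens by effective date: B (2021-02-18), F (2021-06-26), D (2021-11-02), C (2021-12-06), E (2022-04-18).
F is senior to E before the subordination, so the two trade places.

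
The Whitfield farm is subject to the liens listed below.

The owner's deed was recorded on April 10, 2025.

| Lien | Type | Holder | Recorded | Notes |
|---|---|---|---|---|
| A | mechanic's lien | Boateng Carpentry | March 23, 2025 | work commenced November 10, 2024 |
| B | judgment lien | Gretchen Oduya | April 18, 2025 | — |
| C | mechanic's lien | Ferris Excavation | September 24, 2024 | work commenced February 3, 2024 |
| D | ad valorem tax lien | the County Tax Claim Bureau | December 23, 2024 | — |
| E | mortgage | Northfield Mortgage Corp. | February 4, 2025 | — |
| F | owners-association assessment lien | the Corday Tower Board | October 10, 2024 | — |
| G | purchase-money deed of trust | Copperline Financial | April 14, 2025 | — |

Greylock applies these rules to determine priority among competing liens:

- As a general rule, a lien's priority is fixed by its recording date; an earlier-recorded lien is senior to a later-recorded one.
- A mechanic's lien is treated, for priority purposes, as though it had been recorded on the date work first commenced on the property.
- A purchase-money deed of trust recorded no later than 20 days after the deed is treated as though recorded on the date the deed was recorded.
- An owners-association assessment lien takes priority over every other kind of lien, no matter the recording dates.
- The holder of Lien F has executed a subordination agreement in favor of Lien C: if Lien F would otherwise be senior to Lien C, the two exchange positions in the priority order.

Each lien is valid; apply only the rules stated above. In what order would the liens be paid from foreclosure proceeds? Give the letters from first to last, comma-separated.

Adjusting effective dates: A is treated as recorded November 10, 2024, the work-commencement date; C is treated as recorded February 3, 2024, the work-commencement date; G relates back to the deed date April 10, 2025.
F is an owners-association assessment lien and takes priority over every other lien.
Among the remaining liens, by effective date: C (February 3, 2024), A (November 10, 2024), D (December 23, 2024), E (February 4, 2025), G (April 10, 2025), B (April 18, 2025).
Because F would otherwise rank above C, the subordination swaps them.

C, F, A, D, E, G, B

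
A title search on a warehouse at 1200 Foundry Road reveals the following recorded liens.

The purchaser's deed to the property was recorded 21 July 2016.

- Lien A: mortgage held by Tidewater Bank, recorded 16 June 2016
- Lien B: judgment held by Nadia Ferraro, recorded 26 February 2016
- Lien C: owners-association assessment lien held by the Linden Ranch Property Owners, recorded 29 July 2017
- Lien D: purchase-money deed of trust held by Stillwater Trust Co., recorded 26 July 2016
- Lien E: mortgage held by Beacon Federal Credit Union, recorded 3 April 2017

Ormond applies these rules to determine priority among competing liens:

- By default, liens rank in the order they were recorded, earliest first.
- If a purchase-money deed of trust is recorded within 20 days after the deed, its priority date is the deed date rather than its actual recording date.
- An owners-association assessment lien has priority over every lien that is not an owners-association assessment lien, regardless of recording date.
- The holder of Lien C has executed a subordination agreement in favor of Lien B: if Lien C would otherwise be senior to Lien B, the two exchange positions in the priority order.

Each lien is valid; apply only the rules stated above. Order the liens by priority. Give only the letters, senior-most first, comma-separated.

First, effective dates: D was recorded within the 20-day window, so its effective date is the deed date 21 July 2016.
As an owners-association assessment lien, C is senior to every other lien.
The other liens, earliest effective date first: B (26 February 2016), A (16 June 2016), D (21 July 2016), E (3 April 2017).
C is senior to B before the subordination, so the two trade places.

B, C, A, D, E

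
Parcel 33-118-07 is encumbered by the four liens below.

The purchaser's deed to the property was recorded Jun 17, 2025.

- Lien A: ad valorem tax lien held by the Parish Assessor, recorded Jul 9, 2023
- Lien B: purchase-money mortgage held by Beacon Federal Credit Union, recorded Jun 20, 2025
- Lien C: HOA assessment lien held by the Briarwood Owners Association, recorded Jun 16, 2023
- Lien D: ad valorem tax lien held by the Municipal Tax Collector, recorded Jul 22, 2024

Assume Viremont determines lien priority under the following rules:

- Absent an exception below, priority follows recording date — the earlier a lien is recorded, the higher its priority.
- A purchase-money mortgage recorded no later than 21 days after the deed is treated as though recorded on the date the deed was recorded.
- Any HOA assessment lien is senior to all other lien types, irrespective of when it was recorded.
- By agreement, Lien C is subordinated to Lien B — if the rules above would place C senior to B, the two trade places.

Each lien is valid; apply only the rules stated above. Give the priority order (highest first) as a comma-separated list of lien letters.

B, A, D, C

Adjusting effective dates: B relates back to the deed date Jun 17, 2025.
C is an HOA assessment lien, so it outranks all other liens regardless of date.
Ordering the rest by effective date: A (Jul 9, 2023), D (Jul 22, 2024), B (Jun 17, 2025).
C is senior to B before the subordination, so the two trade places.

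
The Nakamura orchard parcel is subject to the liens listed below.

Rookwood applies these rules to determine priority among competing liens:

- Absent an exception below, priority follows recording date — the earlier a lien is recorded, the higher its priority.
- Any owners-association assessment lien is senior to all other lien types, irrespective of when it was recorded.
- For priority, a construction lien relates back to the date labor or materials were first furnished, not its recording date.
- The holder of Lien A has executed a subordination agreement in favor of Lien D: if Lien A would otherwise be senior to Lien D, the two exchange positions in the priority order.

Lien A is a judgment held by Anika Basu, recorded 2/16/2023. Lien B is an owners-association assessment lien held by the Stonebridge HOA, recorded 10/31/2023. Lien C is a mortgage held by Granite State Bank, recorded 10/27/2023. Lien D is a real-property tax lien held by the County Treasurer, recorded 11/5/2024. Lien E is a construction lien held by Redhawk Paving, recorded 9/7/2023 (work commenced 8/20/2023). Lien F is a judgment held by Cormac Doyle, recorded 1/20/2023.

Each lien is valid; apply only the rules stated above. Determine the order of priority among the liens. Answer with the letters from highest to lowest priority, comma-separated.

Effective dates: E is treated as recorded 8/20/2023, the work-commencement date.
B, as an owners-association assessment lien, has superpriority and ranks first.
Remaining liens by effective date: F (1/20/2023), A (2/16/2023), E (8/20/2023), C (10/27/2023), D (11/5/2024).
A would otherwise be senior to D, so under the subordination agreement A and D exchange positions.

B, F, D, E, C, A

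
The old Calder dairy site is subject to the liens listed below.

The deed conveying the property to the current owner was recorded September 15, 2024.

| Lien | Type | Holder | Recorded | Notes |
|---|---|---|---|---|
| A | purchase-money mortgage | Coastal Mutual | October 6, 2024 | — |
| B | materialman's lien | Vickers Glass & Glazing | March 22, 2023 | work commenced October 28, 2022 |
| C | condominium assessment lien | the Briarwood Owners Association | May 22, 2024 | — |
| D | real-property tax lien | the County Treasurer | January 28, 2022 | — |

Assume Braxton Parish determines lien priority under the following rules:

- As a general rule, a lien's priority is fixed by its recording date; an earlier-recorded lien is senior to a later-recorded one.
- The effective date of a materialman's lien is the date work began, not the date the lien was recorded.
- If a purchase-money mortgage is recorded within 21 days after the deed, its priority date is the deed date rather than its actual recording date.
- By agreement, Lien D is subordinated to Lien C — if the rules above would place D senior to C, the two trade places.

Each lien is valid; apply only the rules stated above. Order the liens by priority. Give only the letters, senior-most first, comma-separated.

C, B, D, A

Effective dates after the stated exceptions: A relates back to the deed date September 15, 2024; B relates back to October 28, 2022 (work commenced).
Sorted by effective date: D (January 28, 2022), B (October 28, 2022), C (May 22, 2024), A (September 15, 2024).
D would otherwise be senior to C, so under the subordination agreement D and C exchange positions.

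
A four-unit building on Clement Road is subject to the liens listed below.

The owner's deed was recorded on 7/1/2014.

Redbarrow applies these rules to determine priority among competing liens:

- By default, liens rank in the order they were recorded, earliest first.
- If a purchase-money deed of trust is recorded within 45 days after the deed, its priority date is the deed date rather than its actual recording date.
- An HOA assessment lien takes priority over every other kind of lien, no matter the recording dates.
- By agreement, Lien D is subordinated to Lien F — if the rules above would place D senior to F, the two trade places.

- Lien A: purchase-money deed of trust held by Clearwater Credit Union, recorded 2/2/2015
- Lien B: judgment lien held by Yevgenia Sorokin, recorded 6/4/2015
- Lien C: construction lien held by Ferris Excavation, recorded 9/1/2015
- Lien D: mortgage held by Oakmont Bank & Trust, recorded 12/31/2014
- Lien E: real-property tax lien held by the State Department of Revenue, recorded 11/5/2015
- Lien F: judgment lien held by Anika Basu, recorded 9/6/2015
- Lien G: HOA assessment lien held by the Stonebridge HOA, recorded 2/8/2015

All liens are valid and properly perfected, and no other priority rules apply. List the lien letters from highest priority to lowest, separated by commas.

G, F, A, B, C, D, E

Adjusting effective dates: A missed the 45-day window (216 days after the deed), so its recording date stands.
G is an HOA assessment lien and takes priority over every other lien.
Among the remaining liens, by effective date: D (12/31/2014), A (2/2/2015), B (6/4/2015), C (9/1/2015), F (9/6/2015), E (11/5/2015).
D is senior to F before the subordination, so the two trade places.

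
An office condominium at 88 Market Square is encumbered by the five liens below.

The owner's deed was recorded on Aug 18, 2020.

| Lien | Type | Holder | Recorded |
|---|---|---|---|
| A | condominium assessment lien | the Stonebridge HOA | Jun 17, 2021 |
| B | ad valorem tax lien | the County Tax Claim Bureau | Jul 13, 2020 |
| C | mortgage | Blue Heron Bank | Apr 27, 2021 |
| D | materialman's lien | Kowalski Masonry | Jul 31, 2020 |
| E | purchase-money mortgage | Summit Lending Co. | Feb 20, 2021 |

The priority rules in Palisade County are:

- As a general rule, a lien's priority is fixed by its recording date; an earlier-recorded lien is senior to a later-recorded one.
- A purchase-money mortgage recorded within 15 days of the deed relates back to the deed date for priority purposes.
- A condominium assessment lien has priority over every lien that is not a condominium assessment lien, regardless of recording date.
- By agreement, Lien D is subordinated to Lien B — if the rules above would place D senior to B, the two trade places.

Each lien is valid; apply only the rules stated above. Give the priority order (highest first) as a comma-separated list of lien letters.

A, B, D, E, C

First, effective dates: E was recorded 186 days after the deed — beyond 15 days — so no relation-back applies.
A is a condominium assessment lien, so it outranks all other liens regardless of date.
Ordering the rest by effective date: B (Jul 13, 2020), D (Jul 31, 2020), E (Feb 20, 2021), C (Apr 27, 2021).
D is already junior to B, so the subordination agreement changes nothing.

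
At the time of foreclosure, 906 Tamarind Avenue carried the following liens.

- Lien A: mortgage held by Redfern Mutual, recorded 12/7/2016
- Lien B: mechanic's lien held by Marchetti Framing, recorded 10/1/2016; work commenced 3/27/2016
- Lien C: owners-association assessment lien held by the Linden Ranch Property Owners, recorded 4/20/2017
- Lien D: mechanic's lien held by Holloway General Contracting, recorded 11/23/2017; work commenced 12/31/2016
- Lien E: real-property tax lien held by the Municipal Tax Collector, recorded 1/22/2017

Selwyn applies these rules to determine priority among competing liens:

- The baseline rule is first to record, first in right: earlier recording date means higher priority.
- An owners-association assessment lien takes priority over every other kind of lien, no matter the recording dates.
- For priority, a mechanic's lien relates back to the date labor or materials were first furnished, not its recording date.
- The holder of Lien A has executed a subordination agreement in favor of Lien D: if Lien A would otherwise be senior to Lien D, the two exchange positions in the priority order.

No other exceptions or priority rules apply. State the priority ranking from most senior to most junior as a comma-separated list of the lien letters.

Effective dates after the stated exceptions: B's effective date is 3/27/2016, when work began; D's effective date is 12/31/2016, when work began.
As an owners-association assessment lien, C is senior to every other lien.
Among the remaining liens, by effective date: B (3/27/2016), A (12/7/2016), D (12/31/2016), E (1/22/2017).
A is senior to D before the subordination, so the two trade places.

C, B, D, A, E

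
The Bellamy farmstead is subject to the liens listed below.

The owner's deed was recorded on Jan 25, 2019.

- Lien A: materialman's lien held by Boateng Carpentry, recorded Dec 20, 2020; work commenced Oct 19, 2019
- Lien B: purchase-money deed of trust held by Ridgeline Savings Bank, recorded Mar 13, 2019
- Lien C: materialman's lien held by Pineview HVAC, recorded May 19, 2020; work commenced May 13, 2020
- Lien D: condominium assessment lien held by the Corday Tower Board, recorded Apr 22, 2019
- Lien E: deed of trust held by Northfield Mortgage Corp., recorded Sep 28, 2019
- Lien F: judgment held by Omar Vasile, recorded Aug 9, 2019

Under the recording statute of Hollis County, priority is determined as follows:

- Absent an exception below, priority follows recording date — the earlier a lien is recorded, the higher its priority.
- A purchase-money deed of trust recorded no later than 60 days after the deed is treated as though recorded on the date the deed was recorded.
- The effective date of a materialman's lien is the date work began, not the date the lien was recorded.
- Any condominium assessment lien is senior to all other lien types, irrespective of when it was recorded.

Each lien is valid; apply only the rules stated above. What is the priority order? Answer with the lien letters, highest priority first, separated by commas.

First, effective dates: A's effective date is Oct 19, 2019, when work began; B's effective date is the deed date, Jan 25, 2019; C's effective date is May 13, 2020, when work began.
D, as a condominium assessment lien, has superpriority and ranks first.
Remaining liens by effective date: B (Jan 25, 2019), F (Aug 9, 2019), E (Sep 28, 2019), A (Oct 19, 2019), C (May 13, 2020).

D, B, F, E, A, C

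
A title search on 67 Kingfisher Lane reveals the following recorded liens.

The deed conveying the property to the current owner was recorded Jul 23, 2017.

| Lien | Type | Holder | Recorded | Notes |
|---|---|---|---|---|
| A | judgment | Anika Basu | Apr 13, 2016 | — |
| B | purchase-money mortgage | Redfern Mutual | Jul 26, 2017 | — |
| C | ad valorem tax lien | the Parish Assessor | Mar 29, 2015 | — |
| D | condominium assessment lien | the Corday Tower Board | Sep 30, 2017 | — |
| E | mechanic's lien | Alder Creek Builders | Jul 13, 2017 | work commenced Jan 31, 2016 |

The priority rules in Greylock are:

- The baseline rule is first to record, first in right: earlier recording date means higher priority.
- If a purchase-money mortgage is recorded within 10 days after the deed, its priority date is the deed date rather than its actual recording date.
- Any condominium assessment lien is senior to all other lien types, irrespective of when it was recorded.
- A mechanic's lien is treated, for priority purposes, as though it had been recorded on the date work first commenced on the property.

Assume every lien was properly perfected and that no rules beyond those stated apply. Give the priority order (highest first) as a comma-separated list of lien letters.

D, C, E, A, B

Adjusting effective dates: B was recorded within the 10-day window, so its effective date is the deed date Jul 23, 2017; E relates back to Jan 31, 2016 (work commenced).
D is a condominium assessment lien, so it outranks all other liens regardless of date.
Remaining liens by effective date: C (Mar 29, 2015), E (Jan 31, 2016), A (Apr 13, 2016), B (Jul 23, 2017).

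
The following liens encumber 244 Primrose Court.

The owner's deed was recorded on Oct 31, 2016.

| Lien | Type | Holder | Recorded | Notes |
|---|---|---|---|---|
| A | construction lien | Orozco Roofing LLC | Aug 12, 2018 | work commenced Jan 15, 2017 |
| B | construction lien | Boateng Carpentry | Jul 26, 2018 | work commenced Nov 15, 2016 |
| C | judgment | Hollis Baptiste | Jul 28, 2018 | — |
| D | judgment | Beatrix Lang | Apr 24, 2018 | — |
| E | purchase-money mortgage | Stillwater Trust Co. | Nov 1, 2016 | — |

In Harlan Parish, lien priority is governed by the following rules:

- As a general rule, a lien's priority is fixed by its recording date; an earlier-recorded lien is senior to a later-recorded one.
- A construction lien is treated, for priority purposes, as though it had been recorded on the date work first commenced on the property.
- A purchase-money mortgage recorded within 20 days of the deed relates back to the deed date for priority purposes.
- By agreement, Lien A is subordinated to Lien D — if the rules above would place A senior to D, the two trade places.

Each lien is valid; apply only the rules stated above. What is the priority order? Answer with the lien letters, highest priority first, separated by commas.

E, B, D, A, C

Effective dates after the stated exceptions: A is treated as recorded Jan 15, 2017, the work-commencement date; B is treated as recorded Nov 15, 2016, the work-commencement date; E relates back to the deed date Oct 31, 2016.
Sorted by effective date: E (Oct 31, 2016), B (Nov 15, 2016), A (Jan 15, 2017), D (Apr 24, 2018), C (Jul 28, 2018).
A would otherwise be senior to D, so under the subordination agreement A and D exchange positions.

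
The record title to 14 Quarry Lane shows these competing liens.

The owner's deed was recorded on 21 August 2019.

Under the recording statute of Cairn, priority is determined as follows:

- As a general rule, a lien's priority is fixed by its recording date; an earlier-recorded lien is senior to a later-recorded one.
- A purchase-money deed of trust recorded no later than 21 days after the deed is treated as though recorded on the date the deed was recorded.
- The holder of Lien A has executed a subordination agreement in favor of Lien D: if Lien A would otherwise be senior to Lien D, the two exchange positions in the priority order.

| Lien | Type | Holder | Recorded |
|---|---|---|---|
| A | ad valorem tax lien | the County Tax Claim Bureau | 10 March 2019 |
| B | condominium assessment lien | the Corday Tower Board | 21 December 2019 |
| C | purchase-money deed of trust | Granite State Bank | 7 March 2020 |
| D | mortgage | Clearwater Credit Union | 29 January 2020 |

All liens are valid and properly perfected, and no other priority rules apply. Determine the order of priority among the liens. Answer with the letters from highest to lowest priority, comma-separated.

First, effective dates: C was recorded 199 days after the deed, outside the 21-day window, so it keeps its recording date.
By effective date: A (10 March 2019), B (21 December 2019), D (29 January 2020), C (7 March 2020).
A would otherwise be senior to D, so under the subordination agreement A and D exchange positions.

D, B, A, C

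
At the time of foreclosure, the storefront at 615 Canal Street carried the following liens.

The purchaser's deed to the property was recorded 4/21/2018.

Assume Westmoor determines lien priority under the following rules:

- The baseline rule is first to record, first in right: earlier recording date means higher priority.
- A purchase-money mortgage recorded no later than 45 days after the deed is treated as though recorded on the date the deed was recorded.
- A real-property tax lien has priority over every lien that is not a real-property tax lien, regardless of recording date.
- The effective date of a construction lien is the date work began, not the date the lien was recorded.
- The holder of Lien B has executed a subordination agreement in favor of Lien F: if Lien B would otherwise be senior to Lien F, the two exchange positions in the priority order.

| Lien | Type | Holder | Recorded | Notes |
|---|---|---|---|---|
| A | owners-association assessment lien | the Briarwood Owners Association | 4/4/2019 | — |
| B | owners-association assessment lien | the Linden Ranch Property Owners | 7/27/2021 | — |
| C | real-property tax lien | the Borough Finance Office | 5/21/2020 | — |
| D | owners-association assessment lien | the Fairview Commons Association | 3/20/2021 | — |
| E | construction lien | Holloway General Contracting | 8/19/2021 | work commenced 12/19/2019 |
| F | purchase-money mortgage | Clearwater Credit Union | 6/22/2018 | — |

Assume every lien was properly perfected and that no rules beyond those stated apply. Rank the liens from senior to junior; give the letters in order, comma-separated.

Adjusting effective dates: E's effective date is 12/19/2019, when work began; F was recorded 62 days after the deed — beyond 45 days — so no relation-back applies.
As a real-property tax lien, C is senior to every other lien.
Among the remaining liens, by effective date: F (6/22/2018), A (4/4/2019), E (12/19/2019), D (3/20/2021), B (7/27/2021).
Since B is not senior to F, the subordination leaves the order unchanged.

C, F, A, E, D, B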